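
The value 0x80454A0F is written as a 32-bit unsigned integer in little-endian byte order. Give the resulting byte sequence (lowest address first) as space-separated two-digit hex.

Split into bytes (most-significant first): 80 45 4A 0F.
Little-endian: lowest address holds the least-significant byte.
So at ascending addresses the bytes are 0F 4A 45 80.

0F 4A 45 80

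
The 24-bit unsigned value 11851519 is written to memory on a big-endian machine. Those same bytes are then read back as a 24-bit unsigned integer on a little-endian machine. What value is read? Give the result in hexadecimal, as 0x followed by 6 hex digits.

11851519 in 24-bit hexadecimal is 0xB4D6FF.
Stored big-endian, the bytes at ascending addresses are B4 D6 FF.
Read back as little-endian, the first byte is least significant, giving 0xFFD6B4.

0xFFD6B4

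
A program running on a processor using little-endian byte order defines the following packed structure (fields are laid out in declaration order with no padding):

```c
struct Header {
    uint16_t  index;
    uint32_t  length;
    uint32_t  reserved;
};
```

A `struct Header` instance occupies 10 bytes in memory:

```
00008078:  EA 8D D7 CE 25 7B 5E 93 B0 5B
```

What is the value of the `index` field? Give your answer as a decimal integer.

36330

`index` is the first field, at byte offset 0, occupying 2 bytes.
Bytes at offsets 0..1: EA 8D.
Little-endian stores the least-significant byte at the lowest address.
Reassemble most-significant byte first: 8D EA → 0x8DEA.
0x8DEA = 36330.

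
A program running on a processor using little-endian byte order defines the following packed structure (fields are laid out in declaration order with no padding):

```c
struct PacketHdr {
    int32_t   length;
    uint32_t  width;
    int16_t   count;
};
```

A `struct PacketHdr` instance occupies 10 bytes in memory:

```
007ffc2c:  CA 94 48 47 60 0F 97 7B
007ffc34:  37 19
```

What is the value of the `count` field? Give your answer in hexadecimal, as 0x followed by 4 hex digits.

`count` follows `length` (4 B), `width` (4 B), so it starts at offset 4 + 4 = 8 and occupies 2 bytes.
Bytes at offsets 8..9: 37 19.
Little-endian stores the least-significant byte at the lowest address.
Reassemble most-significant byte first: 19 37 → 0x1937.

0x1937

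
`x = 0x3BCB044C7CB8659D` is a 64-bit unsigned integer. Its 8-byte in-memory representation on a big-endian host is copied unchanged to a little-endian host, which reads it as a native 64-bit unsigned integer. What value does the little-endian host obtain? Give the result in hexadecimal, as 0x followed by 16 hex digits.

Stored big-endian, the bytes at ascending addresses are 3B CB 04 4C 7C B8 65 9D.
Read back as little-endian, the first byte is least significant, giving 0x9D65B87C4C04CB3B.

0x9D65B87C4C04CB3B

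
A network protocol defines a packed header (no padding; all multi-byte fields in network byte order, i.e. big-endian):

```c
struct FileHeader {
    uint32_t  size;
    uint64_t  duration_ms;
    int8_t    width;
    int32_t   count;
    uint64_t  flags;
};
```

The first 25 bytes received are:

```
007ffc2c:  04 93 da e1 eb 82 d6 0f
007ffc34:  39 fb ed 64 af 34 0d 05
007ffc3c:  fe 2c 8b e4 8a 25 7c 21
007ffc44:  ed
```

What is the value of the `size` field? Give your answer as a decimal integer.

76798689

`size` is the first field, at byte offset 0, occupying 4 bytes.
Bytes at offsets 0..3: 04 93 DA E1.
Big-endian: lowest address holds the most-significant byte.
The bytes are already most-significant first: 0x0493DAE1.
0x0493DAE1 = 76798689.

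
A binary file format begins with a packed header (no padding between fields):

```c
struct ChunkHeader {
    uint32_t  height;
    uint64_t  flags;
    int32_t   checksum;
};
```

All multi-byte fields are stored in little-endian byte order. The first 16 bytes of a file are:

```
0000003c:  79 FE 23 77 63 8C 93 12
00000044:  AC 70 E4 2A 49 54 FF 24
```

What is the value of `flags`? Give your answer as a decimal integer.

`flags` follows `height` (4 bytes), so it starts at byte offset 4 and occupies 8 bytes.
Bytes at offsets 4..11: 63 8C 93 12 AC 70 E4 2A.
Little-endian stores the least-significant byte at the lowest address.
Reassemble most-significant byte first: 2A E4 70 AC 12 93 8C 63 → 0x2AE470AC12938C63.
0x2AE470AC12938C63 = 3090719128631348323.

3090719128631348323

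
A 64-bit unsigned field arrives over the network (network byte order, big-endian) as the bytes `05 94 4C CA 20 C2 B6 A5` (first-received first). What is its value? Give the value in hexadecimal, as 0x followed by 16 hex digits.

Big-endian stores the most-significant byte at the lowest address.
The bytes are already most-significant first: 0x05944CCA20C2B6A5.

0x05944CCA20C2B6A5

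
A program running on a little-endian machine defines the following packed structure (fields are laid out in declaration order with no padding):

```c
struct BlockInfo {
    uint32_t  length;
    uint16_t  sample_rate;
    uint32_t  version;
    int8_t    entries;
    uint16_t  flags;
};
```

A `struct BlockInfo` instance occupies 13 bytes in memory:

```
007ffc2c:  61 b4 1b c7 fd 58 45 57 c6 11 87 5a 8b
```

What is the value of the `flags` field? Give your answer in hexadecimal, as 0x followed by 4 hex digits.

0x8B5A

`flags` follows `length` (4 B), `sample_rate` (2 B), `version` (4 B), `entries` (1 B), so it starts at offset 4 + 2 + 4 + 1 = 11 and occupies 2 bytes.
Bytes at offsets 11..12: 5A 8B.
In little-endian order the low byte comes first in memory.
Reassemble most-significant byte first: 8B 5A → 0x8B5A.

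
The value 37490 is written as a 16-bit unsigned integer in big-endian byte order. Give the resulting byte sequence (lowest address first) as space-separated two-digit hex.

92 72

37490 in hexadecimal, padded to 16 bits, is 0x9272.
Split into bytes (most-significant first): 92 72.
Big-endian: lowest address holds the most-significant byte.
So the memory order matches the most-significant-first order: 92 72.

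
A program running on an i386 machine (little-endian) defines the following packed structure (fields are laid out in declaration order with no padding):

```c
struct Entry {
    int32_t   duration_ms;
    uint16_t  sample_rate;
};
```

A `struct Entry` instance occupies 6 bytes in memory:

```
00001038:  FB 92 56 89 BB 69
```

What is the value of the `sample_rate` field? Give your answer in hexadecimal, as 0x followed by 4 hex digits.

`sample_rate` follows `duration_ms` (4 bytes), so it starts at byte offset 4 and occupies 2 bytes.
Bytes at offsets 4..5: BB 69.
In little-endian order the low byte comes first in memory.
Reassemble most-significant byte first: 69 BB → 0x69BB.

0x69BB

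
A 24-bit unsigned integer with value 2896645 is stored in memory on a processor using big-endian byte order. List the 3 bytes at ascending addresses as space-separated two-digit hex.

2C 33 05

2896645 in hexadecimal, padded to 24 bits, is 0x2C3305.
Split into bytes (most-significant first): 2C 33 05.
Big-endian stores the most-significant byte at the lowest address.
So the memory order matches the most-significant-first order: 2C 33 05.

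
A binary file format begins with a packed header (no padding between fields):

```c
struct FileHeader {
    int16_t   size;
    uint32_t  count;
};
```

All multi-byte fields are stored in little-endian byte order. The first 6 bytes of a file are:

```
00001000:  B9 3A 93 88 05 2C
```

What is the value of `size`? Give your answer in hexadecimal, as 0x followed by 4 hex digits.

`size` is the first field, at byte offset 0, occupying 2 bytes.
Bytes at offsets 0..1: B9 3A.
Little-endian: lowest address holds the least-significant byte.
Reassemble most-significant byte first: 3A B9 → 0x3AB9.

0x3AB9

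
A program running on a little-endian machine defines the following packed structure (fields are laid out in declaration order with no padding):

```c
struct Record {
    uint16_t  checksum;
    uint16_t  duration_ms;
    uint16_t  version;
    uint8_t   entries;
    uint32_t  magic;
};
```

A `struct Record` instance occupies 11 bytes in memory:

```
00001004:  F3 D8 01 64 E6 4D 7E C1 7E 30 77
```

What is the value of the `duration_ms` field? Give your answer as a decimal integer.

25601

`duration_ms` follows `checksum` (2 bytes), so it starts at byte offset 2 and occupies 2 bytes.
Bytes at offsets 2..3: 01 64.
In little-endian order the low byte comes first in memory.
Reassemble most-significant byte first: 64 01 → 0x6401.
0x6401 = 25601.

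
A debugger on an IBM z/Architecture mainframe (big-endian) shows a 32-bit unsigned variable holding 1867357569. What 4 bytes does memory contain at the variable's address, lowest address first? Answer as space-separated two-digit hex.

1867357569 in hexadecimal, padded to 32 bits, is 0x6F4D9D81.
Split into bytes (most-significant first): 6F 4D 9D 81.
Big-endian stores the most-significant byte at the lowest address.
So the memory order matches the most-significant-first order: 6F 4D 9D 81.

6F 4D 9D 81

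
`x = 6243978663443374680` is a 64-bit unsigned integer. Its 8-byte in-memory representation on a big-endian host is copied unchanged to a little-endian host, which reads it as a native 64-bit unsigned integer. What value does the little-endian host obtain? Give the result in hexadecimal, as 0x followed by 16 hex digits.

6243978663443374680 in 64-bit hexadecimal is 0x56A711832BA92258.
Stored big-endian, the bytes at ascending addresses are 56 A7 11 83 2B A9 22 58.
Read back as little-endian, the first byte is least significant, giving 0x5822A92B8311A756.

0x5822A92B8311A756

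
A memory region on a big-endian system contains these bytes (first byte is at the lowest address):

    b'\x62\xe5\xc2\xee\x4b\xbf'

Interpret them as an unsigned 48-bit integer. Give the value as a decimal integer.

108738957429695

In big-endian order the high byte comes first in memory.
The bytes are already most-significant first: 0x62E5C2EE4BBF.
0x62E5C2EE4BBF = 108738957429695.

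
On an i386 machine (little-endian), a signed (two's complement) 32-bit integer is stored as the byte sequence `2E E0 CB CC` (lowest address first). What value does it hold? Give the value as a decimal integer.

-859054034

Little-endian: lowest address holds the least-significant byte.
Reassemble most-significant byte first: CC CB E0 2E → 0xCCCBE02E.
Top bit is set, so as a signed 32-bit value this is 0xCCCBE02E − 2^32 = -859054034.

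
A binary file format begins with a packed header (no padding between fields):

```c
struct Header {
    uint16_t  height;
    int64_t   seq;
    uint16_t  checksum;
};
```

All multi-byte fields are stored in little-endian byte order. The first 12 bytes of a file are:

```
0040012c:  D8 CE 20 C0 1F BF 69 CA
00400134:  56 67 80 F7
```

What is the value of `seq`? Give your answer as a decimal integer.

`seq` follows `height` (2 bytes), so it starts at byte offset 2 and occupies 8 bytes.
Bytes at offsets 2..9: 20 C0 1F BF 69 CA 56 67.
Little-endian stores the least-significant byte at the lowest address.
Reassemble most-significant byte first: 67 56 CA 69 BF 1F C0 20 → 0x6756CA69BF1FC020.
0x6756CA69BF1FC020 = 7446361589430599712.

7446361589430599712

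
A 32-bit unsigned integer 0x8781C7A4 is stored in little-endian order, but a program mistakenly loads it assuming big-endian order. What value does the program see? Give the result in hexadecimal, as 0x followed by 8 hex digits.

0xA4C78187

Stored little-endian, the bytes at ascending addresses are A4 C7 81 87.
Read back as big-endian, the last byte is least significant, giving 0xA4C78187.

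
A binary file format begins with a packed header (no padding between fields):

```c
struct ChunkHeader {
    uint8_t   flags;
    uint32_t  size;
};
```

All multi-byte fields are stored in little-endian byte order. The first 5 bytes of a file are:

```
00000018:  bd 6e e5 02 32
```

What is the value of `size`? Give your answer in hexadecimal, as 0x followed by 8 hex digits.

0x3202E56E

`size` follows `flags` (1 byte), so it starts at byte offset 1 and occupies 4 bytes.
Bytes at offsets 1..4: 6E E5 02 32.
Little-endian: lowest address holds the least-significant byte.
Reassemble most-significant byte first: 32 02 E5 6E → 0x3202E56E.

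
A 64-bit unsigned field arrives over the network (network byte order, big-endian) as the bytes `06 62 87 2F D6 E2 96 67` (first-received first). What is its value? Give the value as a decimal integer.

In big-endian order the high byte comes first in memory.
The bytes are already most-significant first: 0x0662872FD6E29667.
0x0662872FD6E29667 = 460078751483598439.

460078751483598439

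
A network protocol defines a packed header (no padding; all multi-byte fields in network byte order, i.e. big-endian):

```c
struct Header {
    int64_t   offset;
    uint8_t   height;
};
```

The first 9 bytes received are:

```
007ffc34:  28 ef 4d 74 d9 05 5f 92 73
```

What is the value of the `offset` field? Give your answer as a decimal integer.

2949661445203517330

`offset` is the first field, at byte offset 0, occupying 8 bytes.
Bytes at offsets 0..7: 28 EF 4D 74 D9 05 5F 92.
In big-endian order the high byte comes first in memory.
The bytes are already most-significant first: 0x28EF4D74D9055F92.
0x28EF4D74D9055F92 = 2949661445203517330.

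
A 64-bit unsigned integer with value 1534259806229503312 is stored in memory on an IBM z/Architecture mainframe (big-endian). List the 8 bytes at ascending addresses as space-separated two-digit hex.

15 4A C9 2A 37 78 1D 50

1534259806229503312 in hexadecimal, padded to 64 bits, is 0x154AC92A37781D50.
Split into bytes (most-significant first): 15 4A C9 2A 37 78 1D 50.
In big-endian order the high byte comes first in memory.
So the memory order matches the most-significant-first order: 15 4A C9 2A 37 78 1D 50.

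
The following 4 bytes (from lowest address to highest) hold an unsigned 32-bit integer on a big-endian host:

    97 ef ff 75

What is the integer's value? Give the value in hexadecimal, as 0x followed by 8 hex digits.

Big-endian stores the most-significant byte at the lowest address.
The bytes are already most-significant first: 0x97EFFF75.

0x97EFFF75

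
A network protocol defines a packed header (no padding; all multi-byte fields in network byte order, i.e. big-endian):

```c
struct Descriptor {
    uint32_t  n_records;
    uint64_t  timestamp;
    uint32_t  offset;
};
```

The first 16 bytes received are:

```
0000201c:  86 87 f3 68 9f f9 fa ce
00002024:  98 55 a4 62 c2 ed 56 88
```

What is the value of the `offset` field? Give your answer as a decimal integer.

3270334088

`offset` follows `n_records` (4 B), `timestamp` (8 B), so it starts at offset 4 + 8 = 12 and occupies 4 bytes.
Bytes at offsets 12..15: C2 ED 56 88.
Big-endian stores the most-significant byte at the lowest address.
The bytes are already most-significant first: 0xC2ED5688.
0xC2ED5688 = 3270334088.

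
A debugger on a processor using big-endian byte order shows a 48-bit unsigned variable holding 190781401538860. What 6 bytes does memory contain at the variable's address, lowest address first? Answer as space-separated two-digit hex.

AD 83 C1 AB 21 2C

190781401538860 in hexadecimal, padded to 48 bits, is 0xAD83C1AB212C.
Split into bytes (most-significant first): AD 83 C1 AB 21 2C.
Big-endian stores the most-significant byte at the lowest address.
So the memory order matches the most-significant-first order: AD 83 C1 AB 21 2C.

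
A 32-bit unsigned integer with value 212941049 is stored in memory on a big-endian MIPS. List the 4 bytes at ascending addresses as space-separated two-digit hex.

0C B1 38 F9

212941049 in hexadecimal, padded to 32 bits, is 0x0CB138F9.
Split into bytes (most-significant first): 0C B1 38 F9.
Big-endian: lowest address holds the most-significant byte.
So the memory order matches the most-significant-first order: 0C B1 38 F9.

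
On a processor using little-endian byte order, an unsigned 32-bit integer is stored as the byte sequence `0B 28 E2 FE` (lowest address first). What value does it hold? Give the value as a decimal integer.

4276234251

In little-endian order the low byte comes first in memory.
Reassemble most-significant byte first: FE E2 28 0B → 0xFEE2280B.
0xFEE2280B = 4276234251.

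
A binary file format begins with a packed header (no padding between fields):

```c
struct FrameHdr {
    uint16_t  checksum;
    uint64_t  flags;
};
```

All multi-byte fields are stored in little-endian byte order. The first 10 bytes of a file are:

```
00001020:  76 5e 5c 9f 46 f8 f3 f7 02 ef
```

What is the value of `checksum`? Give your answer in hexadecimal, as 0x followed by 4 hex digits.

`checksum` is the first field, at byte offset 0, occupying 2 bytes.
Bytes at offsets 0..1: 76 5E.
Little-endian: lowest address holds the least-significant byte.
Reassemble most-significant byte first: 5E 76 → 0x5E76.

0x5E76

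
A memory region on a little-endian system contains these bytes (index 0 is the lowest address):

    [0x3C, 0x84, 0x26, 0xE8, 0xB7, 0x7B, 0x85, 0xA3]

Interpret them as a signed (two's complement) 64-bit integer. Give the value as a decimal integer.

-6663784043820710852

Little-endian: lowest address holds the least-significant byte.
Reassemble most-significant byte first: A3 85 7B B7 E8 26 84 3C → 0xA3857BB7E826843C.
Top bit is set, so as a signed 64-bit value this is 0xA3857BB7E826843C − 2^64 = -6663784043820710852.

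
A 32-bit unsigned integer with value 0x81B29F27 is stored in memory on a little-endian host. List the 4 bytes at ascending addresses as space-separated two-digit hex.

Split into bytes (most-significant first): 81 B2 9F 27.
Little-endian: lowest address holds the least-significant byte.
So at ascending addresses the bytes are 27 9F B2 81.

27 9F B2 81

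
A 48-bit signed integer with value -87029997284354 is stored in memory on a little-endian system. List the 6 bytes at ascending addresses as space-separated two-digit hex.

FE 53 ED BF D8 B0

Two's complement of -87029997284354 in 48 bits: 87029997284354 = 0x4F274012AC02; invert → 0xB0D8BFED53FD; add 1 → 0xB0D8BFED53FE.
Split into bytes (most-significant first): B0 D8 BF ED 53 FE.
Little-endian stores the least-significant byte at the lowest address.
So at ascending addresses the bytes are FE 53 ED BF D8 B0.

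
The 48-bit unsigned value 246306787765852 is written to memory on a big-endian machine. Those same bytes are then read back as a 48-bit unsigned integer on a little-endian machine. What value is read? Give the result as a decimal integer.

101355184456672

246306787765852 in 48-bit hexadecimal is 0xE003C4972E5C.
Stored big-endian, the bytes at ascending addresses are E0 03 C4 97 2E 5C.
Read back as little-endian, the first byte is least significant, giving 0x5C2E97C403E0.
0x5C2E97C403E0 = 101355184456672.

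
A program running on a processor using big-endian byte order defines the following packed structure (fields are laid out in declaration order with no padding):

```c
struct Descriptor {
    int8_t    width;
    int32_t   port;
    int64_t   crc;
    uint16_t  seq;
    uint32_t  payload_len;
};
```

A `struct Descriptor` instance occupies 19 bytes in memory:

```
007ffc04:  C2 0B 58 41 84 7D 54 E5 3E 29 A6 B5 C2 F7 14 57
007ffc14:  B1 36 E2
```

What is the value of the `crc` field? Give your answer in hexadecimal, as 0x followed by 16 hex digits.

0x7D54E53E29A6B5C2

`crc` follows `width` (1 B), `port` (4 B), so it starts at offset 1 + 4 = 5 and occupies 8 bytes.
Bytes at offsets 5..12: 7D 54 E5 3E 29 A6 B5 C2.
In big-endian order the high byte comes first in memory.
The bytes are already most-significant first: 0x7D54E53E29A6B5C2.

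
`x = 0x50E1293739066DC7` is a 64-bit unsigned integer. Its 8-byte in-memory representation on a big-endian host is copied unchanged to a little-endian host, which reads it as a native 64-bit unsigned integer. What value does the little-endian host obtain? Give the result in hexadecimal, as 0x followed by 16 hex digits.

0xC76D06393729E150

Stored big-endian, the bytes at ascending addresses are 50 E1 29 37 39 06 6D C7.
Read back as little-endian, the first byte is least significant, giving 0xC76D06393729E150.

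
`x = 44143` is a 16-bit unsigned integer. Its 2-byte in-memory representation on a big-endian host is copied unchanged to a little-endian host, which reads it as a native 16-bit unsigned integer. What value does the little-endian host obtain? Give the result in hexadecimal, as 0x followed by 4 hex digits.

44143 in 16-bit hexadecimal is 0xAC6F.
Stored big-endian, the bytes at ascending addresses are AC 6F.
Read back as little-endian, the first byte is least significant, giving 0x6FAC.

0x6FAC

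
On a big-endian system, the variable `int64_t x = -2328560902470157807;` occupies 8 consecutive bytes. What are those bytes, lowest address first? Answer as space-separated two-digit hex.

Two's complement of -2328560902470157807 in 64 bits: 2328560902470157807 = 0x2050B5CDB598C5EF; invert → 0xDFAF4A324A673A10; add 1 → 0xDFAF4A324A673A11.
Split into bytes (most-significant first): DF AF 4A 32 4A 67 3A 11.
Big-endian: lowest address holds the most-significant byte.
So the memory order matches the most-significant-first order: DF AF 4A 32 4A 67 3A 11.

DF AF 4A 32 4A 67 3A 11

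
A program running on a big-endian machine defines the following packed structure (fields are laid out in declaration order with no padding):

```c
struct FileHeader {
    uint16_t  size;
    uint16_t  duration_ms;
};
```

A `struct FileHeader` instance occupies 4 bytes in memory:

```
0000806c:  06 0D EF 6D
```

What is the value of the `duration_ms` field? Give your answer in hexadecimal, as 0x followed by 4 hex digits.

0xEF6D

`duration_ms` follows `size` (2 bytes), so it starts at byte offset 2 and occupies 2 bytes.
Bytes at offsets 2..3: EF 6D.
Big-endian: lowest address holds the most-significant byte.
The bytes are already most-significant first: 0xEF6D.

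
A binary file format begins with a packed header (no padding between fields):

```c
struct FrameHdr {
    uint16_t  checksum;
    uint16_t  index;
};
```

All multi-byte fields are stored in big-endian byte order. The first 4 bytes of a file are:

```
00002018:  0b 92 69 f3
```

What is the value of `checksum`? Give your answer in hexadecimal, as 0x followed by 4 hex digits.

`checksum` is the first field, at byte offset 0, occupying 2 bytes.
Bytes at offsets 0..1: 0B 92.
Big-endian stores the most-significant byte at the lowest address.
The bytes are already most-significant first: 0x0B92.

0x0B92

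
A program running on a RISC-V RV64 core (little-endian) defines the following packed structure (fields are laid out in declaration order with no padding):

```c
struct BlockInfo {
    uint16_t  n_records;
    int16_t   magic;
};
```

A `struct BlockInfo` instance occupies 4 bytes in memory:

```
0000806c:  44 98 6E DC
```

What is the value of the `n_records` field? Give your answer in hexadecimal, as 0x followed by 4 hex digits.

`n_records` is the first field, at byte offset 0, occupying 2 bytes.
Bytes at offsets 0..1: 44 98.
Little-endian: lowest address holds the least-significant byte.
Reassemble most-significant byte first: 98 44 → 0x9844.

0x9844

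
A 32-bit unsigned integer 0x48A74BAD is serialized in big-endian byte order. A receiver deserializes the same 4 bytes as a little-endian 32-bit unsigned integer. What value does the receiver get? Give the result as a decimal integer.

Stored big-endian, the bytes at ascending addresses are 48 A7 4B AD.
Read back as little-endian, the first byte is least significant, giving 0xAD4BA748.
0xAD4BA748 = 2907416392.

2907416392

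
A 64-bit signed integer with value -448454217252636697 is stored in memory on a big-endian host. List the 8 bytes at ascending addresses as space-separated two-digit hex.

Two's complement of -448454217252636697 in 64 bits: 448454217252636697 = 0x06393ABC0D5E8819; invert → 0xF9C6C543F2A177E6; add 1 → 0xF9C6C543F2A177E7.
Split into bytes (most-significant first): F9 C6 C5 43 F2 A1 77 E7.
In big-endian order the high byte comes first in memory.
So the memory order matches the most-significant-first order: F9 C6 C5 43 F2 A1 77 E7.

F9 C6 C5 43 F2 A1 77 E7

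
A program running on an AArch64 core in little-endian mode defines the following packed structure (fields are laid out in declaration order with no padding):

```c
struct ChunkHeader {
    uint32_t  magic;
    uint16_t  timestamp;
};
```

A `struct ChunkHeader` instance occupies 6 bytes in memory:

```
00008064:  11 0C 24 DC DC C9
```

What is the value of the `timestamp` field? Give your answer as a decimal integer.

`timestamp` follows `magic` (4 bytes), so it starts at byte offset 4 and occupies 2 bytes.
Bytes at offsets 4..5: DC C9.
Little-endian: lowest address holds the least-significant byte.
Reassemble most-significant byte first: C9 DC → 0xC9DC.
0xC9DC = 51676.

51676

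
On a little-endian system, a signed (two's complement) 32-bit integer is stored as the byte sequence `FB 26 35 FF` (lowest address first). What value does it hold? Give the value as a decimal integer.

Little-endian stores the least-significant byte at the lowest address.
Reassemble most-significant byte first: FF 35 26 FB → 0xFF3526FB.
Top bit is set, so as a signed 32-bit value this is 0xFF3526FB − 2^32 = -13293829.

-13293829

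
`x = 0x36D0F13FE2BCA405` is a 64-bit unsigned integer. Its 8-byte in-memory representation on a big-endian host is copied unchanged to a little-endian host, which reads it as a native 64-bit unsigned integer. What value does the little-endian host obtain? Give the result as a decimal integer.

Stored big-endian, the bytes at ascending addresses are 36 D0 F1 3F E2 BC A4 05.
Read back as little-endian, the first byte is least significant, giving 0x05A4BCE23FF1D036.
0x05A4BCE23FF1D036 = 406657546291630134.

406657546291630134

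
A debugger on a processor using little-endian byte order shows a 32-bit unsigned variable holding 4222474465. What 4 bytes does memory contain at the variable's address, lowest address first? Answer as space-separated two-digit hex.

4222474465 in hexadecimal, padded to 32 bits, is 0xFBADD8E1.
Split into bytes (most-significant first): FB AD D8 E1.
Little-endian stores the least-significant byte at the lowest address.
So at ascending addresses the bytes are E1 D8 AD FB.

E1 D8 AD FB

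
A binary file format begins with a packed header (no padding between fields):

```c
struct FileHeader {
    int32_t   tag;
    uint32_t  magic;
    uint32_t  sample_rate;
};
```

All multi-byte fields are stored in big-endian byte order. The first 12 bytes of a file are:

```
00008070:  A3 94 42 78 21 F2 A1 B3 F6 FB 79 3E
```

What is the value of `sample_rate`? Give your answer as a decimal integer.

`sample_rate` follows `tag` (4 B), `magic` (4 B), so it starts at offset 4 + 4 = 8 and occupies 4 bytes.
Bytes at offsets 8..11: F6 FB 79 3E.
Big-endian stores the most-significant byte at the lowest address.
The bytes are already most-significant first: 0xF6FB793E.
0xF6FB793E = 4143675710.

4143675710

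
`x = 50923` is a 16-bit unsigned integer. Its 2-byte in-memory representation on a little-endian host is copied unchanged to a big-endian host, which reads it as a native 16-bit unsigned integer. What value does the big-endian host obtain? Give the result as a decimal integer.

50923 in 16-bit hexadecimal is 0xC6EB.
Stored little-endian, the bytes at ascending addresses are EB C6.
Read back as big-endian, the last byte is least significant, giving 0xEBC6.
0xEBC6 = 60358.

60358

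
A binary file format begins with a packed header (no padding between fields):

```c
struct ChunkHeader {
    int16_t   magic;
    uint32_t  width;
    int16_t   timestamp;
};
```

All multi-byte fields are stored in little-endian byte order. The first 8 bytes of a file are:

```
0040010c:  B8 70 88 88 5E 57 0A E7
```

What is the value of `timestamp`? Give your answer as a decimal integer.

`timestamp` follows `magic` (2 B), `width` (4 B), so it starts at offset 2 + 4 = 6 and occupies 2 bytes.
Bytes at offsets 6..7: 0A E7.
In little-endian order the low byte comes first in memory.
Reassemble most-significant byte first: E7 0A → 0xE70A.
Top bit is set, so as a signed 16-bit value this is 0xE70A − 2^16 = -6390.

-6390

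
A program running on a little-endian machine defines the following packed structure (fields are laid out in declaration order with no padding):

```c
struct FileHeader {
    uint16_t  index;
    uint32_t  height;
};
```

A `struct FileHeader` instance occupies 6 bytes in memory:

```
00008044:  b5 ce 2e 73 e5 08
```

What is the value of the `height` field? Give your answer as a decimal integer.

149254958

`height` follows `index` (2 bytes), so it starts at byte offset 2 and occupies 4 bytes.
Bytes at offsets 2..5: 2E 73 E5 08.
Little-endian stores the least-significant byte at the lowest address.
Reassemble most-significant byte first: 08 E5 73 2E → 0x08E5732E.
0x08E5732E = 149254958.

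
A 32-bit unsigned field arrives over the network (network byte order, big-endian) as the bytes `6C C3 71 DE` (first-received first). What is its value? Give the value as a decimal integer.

1824747998

Big-endian: lowest address holds the most-significant byte.
The bytes are already most-significant first: 0x6CC371DE.
0x6CC371DE = 1824747998.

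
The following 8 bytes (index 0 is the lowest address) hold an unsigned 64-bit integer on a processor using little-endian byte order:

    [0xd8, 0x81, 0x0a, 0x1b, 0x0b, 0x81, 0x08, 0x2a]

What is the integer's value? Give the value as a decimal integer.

In little-endian order the low byte comes first in memory.
Reassemble most-significant byte first: 2A 08 81 0B 1B 0A 81 D8 → 0x2A08810B1B0A81D8.
0x2A08810B1B0A81D8 = 3028812634104955352.

3028812634104955352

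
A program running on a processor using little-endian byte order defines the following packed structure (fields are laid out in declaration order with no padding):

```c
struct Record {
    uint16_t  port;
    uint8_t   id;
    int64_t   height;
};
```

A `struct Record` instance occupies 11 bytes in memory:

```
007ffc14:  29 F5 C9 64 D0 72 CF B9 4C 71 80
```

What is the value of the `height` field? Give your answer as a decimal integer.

`height` follows `port` (2 B), `id` (1 B), so it starts at offset 2 + 1 = 3 and occupies 8 bytes.
Bytes at offsets 3..10: 64 D0 72 CF B9 4C 71 80.
In little-endian order the low byte comes first in memory.
Reassemble most-significant byte first: 80 71 4C B9 CF 72 D0 64 → 0x80714CB9CF72D064.
Top bit is set, so as a signed 64-bit value this is 0x80714CB9CF72D064 − 2^64 = -9191481003553402780.

-9191481003553402780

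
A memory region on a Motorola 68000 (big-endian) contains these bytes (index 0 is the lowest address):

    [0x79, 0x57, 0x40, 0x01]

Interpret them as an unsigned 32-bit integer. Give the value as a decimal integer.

2035761153

In big-endian order the high byte comes first in memory.
The bytes are already most-significant first: 0x79574001.
0x79574001 = 2035761153.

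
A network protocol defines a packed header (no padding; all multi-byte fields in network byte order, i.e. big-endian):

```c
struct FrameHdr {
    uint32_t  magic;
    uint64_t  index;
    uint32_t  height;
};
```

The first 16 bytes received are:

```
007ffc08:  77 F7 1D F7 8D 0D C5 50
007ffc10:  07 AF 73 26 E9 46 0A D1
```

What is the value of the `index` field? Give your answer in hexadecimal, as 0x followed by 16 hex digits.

0x8D0DC55007AF7326

`index` follows `magic` (4 bytes), so it starts at byte offset 4 and occupies 8 bytes.
Bytes at offsets 4..11: 8D 0D C5 50 07 AF 73 26.
Big-endian: lowest address holds the most-significant byte.
The bytes are already most-significant first: 0x8D0DC55007AF7326.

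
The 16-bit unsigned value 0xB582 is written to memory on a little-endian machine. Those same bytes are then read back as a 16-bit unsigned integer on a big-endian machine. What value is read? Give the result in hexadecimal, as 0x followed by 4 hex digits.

0x82B5

Stored little-endian, the bytes at ascending addresses are 82 B5.
Read back as big-endian, the last byte is least significant, giving 0x82B5.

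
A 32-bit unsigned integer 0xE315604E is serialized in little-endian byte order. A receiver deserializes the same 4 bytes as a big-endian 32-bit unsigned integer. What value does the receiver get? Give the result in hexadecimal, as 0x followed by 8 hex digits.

0x4E6015E3

Stored little-endian, the bytes at ascending addresses are 4E 60 15 E3.
Read back as big-endian, the last byte is least significant, giving 0x4E6015E3.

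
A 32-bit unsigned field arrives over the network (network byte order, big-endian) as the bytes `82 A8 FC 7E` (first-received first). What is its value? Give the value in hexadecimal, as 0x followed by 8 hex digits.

Big-endian: lowest address holds the most-significant byte.
The bytes are already most-significant first: 0x82A8FC7E.

0x82A8FC7E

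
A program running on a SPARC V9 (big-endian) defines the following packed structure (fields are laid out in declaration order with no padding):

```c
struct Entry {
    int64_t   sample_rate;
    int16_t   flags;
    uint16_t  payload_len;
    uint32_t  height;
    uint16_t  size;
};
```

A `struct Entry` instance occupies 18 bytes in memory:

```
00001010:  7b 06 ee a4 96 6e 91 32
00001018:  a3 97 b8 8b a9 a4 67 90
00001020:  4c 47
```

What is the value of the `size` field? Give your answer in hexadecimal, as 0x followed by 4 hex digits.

0x4C47

`size` follows `sample_rate` (8 B), `flags` (2 B), `payload_len` (2 B), `height` (4 B), so it starts at offset 8 + 2 + 2 + 4 = 16 and occupies 2 bytes.
Bytes at offsets 16..17: 4C 47.
Big-endian stores the most-significant byte at the lowest address.
The bytes are already most-significant first: 0x4C47.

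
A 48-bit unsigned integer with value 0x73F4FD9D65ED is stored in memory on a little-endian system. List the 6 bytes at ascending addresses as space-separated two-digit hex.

ED 65 9D FD F4 73

Split into bytes (most-significant first): 73 F4 FD 9D 65 ED.
In little-endian order the low byte comes first in memory.
So at ascending addresses the bytes are ED 65 9D FD F4 73.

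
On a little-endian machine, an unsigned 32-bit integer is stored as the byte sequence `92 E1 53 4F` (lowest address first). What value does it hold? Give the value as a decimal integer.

1330897298

Little-endian: lowest address holds the least-significant byte.
Reassemble most-significant byte first: 4F 53 E1 92 → 0x4F53E192.
0x4F53E192 = 1330897298.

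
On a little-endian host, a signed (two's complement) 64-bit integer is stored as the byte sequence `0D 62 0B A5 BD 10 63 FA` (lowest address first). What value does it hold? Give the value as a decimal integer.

Little-endian stores the least-significant byte at the lowest address.
Reassemble most-significant byte first: FA 63 10 BD A5 0B 62 0D → 0xFA6310BDA50B620D.
Top bit is set, so as a signed 64-bit value this is 0xFA6310BDA50B620D − 2^64 = -404461134829362675.

-404461134829362675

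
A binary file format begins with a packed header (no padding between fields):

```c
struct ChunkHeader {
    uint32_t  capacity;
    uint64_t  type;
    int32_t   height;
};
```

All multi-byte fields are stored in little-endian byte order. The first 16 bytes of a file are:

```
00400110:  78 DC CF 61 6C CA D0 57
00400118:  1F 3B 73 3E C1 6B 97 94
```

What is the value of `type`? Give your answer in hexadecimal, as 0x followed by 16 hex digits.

0x3E733B1F57D0CA6C

`type` follows `capacity` (4 bytes), so it starts at byte offset 4 and occupies 8 bytes.
Bytes at offsets 4..11: 6C CA D0 57 1F 3B 73 3E.
Little-endian stores the least-significant byte at the lowest address.
Reassemble most-significant byte first: 3E 73 3B 1F 57 D0 CA 6C → 0x3E733B1F57D0CA6C.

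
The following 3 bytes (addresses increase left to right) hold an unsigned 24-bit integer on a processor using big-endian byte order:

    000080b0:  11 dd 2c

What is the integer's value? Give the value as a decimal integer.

In big-endian order the high byte comes first in memory.
The bytes are already most-significant first: 0x11DD2C.
0x11DD2C = 1170732.

1170732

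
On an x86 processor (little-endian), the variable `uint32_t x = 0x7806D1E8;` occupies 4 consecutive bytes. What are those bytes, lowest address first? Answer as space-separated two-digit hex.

Split into bytes (most-significant first): 78 06 D1 E8.
Little-endian: lowest address holds the least-significant byte.
So at ascending addresses the bytes are E8 D1 06 78.

E8 D1 06 78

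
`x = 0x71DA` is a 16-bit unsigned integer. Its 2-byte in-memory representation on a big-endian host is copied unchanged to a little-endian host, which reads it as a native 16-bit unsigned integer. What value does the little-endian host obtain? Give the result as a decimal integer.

Stored big-endian, the bytes at ascending addresses are 71 DA.
Read back as little-endian, the first byte is least significant, giving 0xDA71.
0xDA71 = 55921.

55921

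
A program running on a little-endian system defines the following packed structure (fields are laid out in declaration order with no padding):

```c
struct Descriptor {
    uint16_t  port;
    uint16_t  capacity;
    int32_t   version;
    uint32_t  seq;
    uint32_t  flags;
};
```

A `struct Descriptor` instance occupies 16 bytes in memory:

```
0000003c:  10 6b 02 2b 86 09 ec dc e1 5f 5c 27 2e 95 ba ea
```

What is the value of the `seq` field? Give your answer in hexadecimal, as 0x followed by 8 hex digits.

`seq` follows `port` (2 B), `capacity` (2 B), `version` (4 B), so it starts at offset 2 + 2 + 4 = 8 and occupies 4 bytes.
Bytes at offsets 8..11: E1 5F 5C 27.
Little-endian: lowest address holds the least-significant byte.
Reassemble most-significant byte first: 27 5C 5F E1 → 0x275C5FE1.

0x275C5FE1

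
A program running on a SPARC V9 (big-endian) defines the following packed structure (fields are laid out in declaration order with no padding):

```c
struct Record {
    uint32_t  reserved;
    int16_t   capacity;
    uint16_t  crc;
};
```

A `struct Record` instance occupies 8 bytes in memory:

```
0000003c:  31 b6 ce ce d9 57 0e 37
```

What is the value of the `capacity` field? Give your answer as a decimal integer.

`capacity` follows `reserved` (4 bytes), so it starts at byte offset 4 and occupies 2 bytes.
Bytes at offsets 4..5: D9 57.
Big-endian: lowest address holds the most-significant byte.
The bytes are already most-significant first: 0xD957.
Top bit is set, so as a signed 16-bit value this is 0xD957 − 2^16 = -9897.

-9897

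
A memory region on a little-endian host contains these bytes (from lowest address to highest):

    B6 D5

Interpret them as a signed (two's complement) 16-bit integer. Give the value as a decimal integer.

In little-endian order the low byte comes first in memory.
Reassemble most-significant byte first: D5 B6 → 0xD5B6.
Top bit is set, so as a signed 16-bit value this is 0xD5B6 − 2^16 = -10826.

-10826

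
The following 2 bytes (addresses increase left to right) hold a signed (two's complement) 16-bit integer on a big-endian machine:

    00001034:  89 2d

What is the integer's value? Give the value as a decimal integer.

Big-endian stores the most-significant byte at the lowest address.
The bytes are already most-significant first: 0x892D.
Top bit is set, so as a signed 16-bit value this is 0x892D − 2^16 = -30419.

-30419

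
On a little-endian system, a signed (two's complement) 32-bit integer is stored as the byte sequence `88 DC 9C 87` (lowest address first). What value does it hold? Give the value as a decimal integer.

-2019763064

Little-endian: lowest address holds the least-significant byte.
Reassemble most-significant byte first: 87 9C DC 88 → 0x879CDC88.
Top bit is set, so as a signed 32-bit value this is 0x879CDC88 − 2^32 = -2019763064.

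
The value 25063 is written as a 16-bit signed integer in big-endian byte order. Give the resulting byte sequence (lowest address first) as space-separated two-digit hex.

61 E7

25063 in hexadecimal, padded to 16 bits, is 0x61E7.
Split into bytes (most-significant first): 61 E7.
Big-endian stores the most-significant byte at the lowest address.
So the memory order matches the most-significant-first order: 61 E7.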